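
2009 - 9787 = -7778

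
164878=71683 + 93195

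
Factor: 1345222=2^1*521^1*1291^1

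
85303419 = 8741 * 9759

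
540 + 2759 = 3299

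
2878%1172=534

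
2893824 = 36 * 80384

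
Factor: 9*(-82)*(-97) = 2^1*3^2*41^1*97^1 = 71586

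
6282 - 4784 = 1498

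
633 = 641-8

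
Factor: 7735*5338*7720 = 2^4*5^2*7^1*13^1*17^2*157^1*193^1 = 318754399600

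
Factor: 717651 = 3^2 * 11^2 * 659^1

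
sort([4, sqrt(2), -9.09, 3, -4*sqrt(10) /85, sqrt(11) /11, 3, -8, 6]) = [-9.09, -8, -4*sqrt(10) /85, sqrt(11) /11, sqrt(2), 3, 3, 4, 6]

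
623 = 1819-1196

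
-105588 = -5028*21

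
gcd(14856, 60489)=3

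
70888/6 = 35444/3 ≈ 11814.67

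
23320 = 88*265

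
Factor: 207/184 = 2^(-3)*3^2 = 9/8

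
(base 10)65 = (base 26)2d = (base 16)41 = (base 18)3b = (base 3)2102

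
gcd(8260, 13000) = 20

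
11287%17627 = 11287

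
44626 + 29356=73982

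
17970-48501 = -30531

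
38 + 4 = 42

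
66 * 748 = 49368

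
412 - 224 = 188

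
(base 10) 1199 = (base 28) 1en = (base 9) 1572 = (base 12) 83b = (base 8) 2257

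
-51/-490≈0.104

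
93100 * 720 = 67032000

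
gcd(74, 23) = 1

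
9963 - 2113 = 7850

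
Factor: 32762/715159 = 2^1*16381^1*715159^(-1) 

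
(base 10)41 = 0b101001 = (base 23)1i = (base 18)25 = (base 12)35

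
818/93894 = 409/46947 ≈ 0.00871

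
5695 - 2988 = 2707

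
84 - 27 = 57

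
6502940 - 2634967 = 3867973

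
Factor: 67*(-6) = -1*2^1*3^1*67^1 = -402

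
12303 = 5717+6586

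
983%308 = 59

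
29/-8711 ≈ -0.00333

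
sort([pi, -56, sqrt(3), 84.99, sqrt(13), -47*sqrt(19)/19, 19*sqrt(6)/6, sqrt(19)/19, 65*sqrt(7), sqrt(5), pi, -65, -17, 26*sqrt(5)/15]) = [-65, -56, -17, -47*sqrt(19)/19, sqrt(19)/19, sqrt(3), sqrt(5), pi, pi, sqrt(13), 26*sqrt(5)/15, 19*sqrt(6)/6, 84.99, 65*sqrt(7)]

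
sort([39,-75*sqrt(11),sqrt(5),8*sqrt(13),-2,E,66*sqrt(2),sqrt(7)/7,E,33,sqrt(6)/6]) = [-75*sqrt(11),-2,sqrt(7)/7,sqrt(6)/6,sqrt(5),E,E,8*sqrt(13),33,39,66*sqrt(2)]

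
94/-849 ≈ -0.111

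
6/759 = 2/253 ≈ 0.00791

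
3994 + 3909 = 7903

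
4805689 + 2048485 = 6854174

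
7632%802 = 414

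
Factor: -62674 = -1 * 2^1 * 31337^1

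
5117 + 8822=13939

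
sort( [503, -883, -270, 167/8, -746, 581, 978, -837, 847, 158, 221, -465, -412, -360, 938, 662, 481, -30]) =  [-883, -837, -746, -465, -412, -360, -270, -30, 167/8, 158, 221, 481, 503, 581, 662, 847, 938, 978]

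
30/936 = 5/156 ≈ 0.0321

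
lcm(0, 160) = 0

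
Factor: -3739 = -1 * 3739^1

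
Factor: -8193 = -1*3^1*2731^1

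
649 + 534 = 1183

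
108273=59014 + 49259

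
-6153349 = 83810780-89964129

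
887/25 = 35 + 12/25 = 35.48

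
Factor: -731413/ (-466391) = 271^ (-1) * 1721^ (-1) * 731413^1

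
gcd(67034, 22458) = 2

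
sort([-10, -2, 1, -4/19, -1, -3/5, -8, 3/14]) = [-10, -8, -2, -1, -3/5, -4/19, 3/14, 1]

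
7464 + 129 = 7593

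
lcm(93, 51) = 1581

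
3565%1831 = 1734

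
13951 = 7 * 1993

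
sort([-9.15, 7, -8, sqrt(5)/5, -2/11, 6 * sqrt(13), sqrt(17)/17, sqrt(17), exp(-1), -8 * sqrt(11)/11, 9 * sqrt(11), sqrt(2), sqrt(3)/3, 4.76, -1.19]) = [-9.15, -8, -8 * sqrt(11)/11, -1.19, -2/11, sqrt(17)/17, exp(-1), sqrt(5)/5, sqrt(3)/3, sqrt(2), sqrt(17), 4.76, 7, 6 * sqrt(13), 9 * sqrt(11)]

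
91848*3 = 275544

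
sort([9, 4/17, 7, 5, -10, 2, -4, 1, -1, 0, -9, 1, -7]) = [-10, -9, -7, -4, -1, 0, 4/17, 1, 1, 2, 5, 7, 9]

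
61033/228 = 267 + 157/228≈267.69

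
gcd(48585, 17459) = 79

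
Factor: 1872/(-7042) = -1*2^3*3^2*7^(-1)*13^1*503^(-1) = -936/3521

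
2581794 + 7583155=10164949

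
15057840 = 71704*210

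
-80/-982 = 40/491 ≈ 0.0815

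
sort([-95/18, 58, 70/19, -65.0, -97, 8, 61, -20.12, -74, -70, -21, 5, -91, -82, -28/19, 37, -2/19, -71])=[-97, -91, -82, -74, -71, -70, -65.0, -21, -20.12, -95/18, -28/19, -2/19, 70/19, 5, 8, 37, 58, 61]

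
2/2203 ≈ 0.000908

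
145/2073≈0.0699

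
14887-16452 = -1565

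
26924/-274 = -98 - 36/137≈-98.26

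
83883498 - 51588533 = 32294965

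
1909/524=3 + 337/524 ≈ 3.64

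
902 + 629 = 1531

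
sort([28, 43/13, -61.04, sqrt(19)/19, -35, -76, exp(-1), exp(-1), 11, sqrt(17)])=[-76, -61.04, -35, sqrt(19)/19, exp(-1), exp(-1), 43/13, sqrt(17), 11, 28]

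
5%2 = 1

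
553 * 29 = 16037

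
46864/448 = 2929/28 ≈ 104.61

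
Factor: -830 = -1*2^1*5^1*83^1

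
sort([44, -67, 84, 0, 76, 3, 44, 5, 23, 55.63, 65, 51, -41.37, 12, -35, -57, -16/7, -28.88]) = [-67, -57, -41.37, -35, -28.88, -16/7, 0, 3, 5, 12, 23, 44, 44, 51, 55.63, 65, 76, 84]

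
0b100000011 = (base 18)e7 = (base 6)1111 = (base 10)259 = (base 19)dc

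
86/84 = 43/42 ≈ 1.02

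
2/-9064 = -1/4532≈-0.000221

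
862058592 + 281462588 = 1143521180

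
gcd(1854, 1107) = 9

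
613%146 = 29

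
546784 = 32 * 17087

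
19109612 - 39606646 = -20497034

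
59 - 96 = -37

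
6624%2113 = 285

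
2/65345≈0.0000306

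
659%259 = 141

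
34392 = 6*5732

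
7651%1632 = 1123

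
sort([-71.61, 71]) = [-71.61, 71]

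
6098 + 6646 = 12744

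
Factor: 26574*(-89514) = -1*2^2*3^3*43^1*103^1*4973^1 = -2378745036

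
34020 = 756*45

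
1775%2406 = 1775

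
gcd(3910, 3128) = 782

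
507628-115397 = 392231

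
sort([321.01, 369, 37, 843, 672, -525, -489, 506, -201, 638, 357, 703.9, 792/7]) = [-525, -489, -201, 37, 792/7, 321.01, 357, 369, 506, 638, 672, 703.9, 843]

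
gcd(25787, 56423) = 1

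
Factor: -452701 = -1*452701^1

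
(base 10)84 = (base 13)66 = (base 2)1010100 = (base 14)60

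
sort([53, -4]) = [-4, 53]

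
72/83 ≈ 0.867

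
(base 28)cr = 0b101101011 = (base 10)363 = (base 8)553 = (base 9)443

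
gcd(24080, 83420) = 860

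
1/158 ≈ 0.00633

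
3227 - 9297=-6070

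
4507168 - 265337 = 4241831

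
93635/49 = 1910+45/49 ≈ 1910.92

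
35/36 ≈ 0.972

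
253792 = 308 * 824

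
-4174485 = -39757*105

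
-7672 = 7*(-1096)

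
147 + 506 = 653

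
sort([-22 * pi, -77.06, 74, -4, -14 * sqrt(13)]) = [-77.06, -22 * pi, -14 * sqrt(13), -4, 74]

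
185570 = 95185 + 90385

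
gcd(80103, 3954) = 3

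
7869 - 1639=6230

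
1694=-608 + 2302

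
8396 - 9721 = -1325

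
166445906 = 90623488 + 75822418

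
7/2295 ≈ 0.00305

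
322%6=4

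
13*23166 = 301158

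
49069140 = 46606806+2462334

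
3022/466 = 1511/233 ≈ 6.48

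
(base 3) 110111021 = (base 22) ihk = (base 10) 9106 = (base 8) 21622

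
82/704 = 41/352 ≈ 0.116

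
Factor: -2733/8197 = -1*3^1*7^(-1)*911^1*1171^(-1)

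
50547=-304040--354587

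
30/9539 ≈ 0.00314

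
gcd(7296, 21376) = 128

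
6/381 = 2/127 ≈ 0.0157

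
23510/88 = 267 + 7/44 ≈ 267.16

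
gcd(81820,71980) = 20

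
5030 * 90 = 452700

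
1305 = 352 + 953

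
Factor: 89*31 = 31^1*89^1 = 2759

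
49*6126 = 300174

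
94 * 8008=752752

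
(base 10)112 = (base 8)160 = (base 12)94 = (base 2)1110000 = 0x70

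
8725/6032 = 1 + 2693/6032≈1.45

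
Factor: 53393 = 107^1 * 499^1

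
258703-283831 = -25128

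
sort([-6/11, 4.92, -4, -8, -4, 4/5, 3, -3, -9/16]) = [-8, -4, -4, -3, -9/16, -6/11, 4/5, 3, 4.92]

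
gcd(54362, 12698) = 14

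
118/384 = 59/192 ≈ 0.307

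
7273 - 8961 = -1688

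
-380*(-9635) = 3661300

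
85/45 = 17/9 ≈ 1.89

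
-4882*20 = -97640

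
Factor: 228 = 2^2*3^1*19^1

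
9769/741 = 13 + 136/741 ≈ 13.18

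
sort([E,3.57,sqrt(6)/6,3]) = [sqrt(6)/6,E,3,3.57]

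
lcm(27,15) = 135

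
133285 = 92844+40441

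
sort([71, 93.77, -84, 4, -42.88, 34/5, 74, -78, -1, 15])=[-84, -78, -42.88, -1, 4, 34/5, 15, 71, 74, 93.77]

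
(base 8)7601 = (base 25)68j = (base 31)441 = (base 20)9i9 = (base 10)3969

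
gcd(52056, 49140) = 108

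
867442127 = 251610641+615831486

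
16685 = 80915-64230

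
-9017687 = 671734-9689421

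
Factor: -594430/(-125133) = 2^1 * 3^(-1) * 5^1 * 53^(-1) * 787^(-1) * 59443^1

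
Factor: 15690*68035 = 2^1*3^1*5^2*11^1*523^1*1237^1 = 1067469150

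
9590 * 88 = 843920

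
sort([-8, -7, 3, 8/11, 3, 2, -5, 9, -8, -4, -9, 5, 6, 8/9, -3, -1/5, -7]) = [-9, -8, -8, -7, -7, -5, -4, -3, -1/5, 8/11, 8/9, 2, 3, 3, 5, 6, 9]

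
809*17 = 13753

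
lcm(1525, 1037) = 25925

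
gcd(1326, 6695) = 13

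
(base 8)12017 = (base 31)5ak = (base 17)10d1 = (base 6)35435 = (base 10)5135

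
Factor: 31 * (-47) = -1 * 31^1 * 47^1 = -1457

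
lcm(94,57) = 5358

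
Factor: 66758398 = 2^1*7^1*67^1*71171^1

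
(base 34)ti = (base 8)1754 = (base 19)2eg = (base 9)1335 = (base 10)1004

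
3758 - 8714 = -4956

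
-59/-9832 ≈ 0.00600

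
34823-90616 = -55793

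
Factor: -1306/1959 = -1 * 2^1 * 3^ (-1) = -2/3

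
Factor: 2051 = 7^1*293^1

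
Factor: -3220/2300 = -1 * 5^(-1) * 7^1 = -7/5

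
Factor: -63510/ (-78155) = 2^1*3^1*7^ (-2)*11^ (-1)*73^1 = 438/539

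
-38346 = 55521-93867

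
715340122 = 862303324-146963202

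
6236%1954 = 374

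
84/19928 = 21/4982 ≈ 0.00422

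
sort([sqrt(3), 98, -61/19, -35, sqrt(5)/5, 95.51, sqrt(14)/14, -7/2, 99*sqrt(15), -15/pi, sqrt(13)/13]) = [-35, -15/pi, -7/2, -61/19, sqrt(14)/14, sqrt(13)/13, sqrt(5)/5, sqrt(3), 95.51, 98, 99*sqrt(15)]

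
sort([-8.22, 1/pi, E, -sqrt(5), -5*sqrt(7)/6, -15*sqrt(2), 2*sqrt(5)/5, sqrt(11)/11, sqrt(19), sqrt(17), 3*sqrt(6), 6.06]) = [-15*sqrt(2), -8.22, -sqrt(5), -5*sqrt(7)/6, sqrt(11)/11, 1/pi, 2*sqrt(5)/5, E, sqrt(17), sqrt(19), 6.06, 3*sqrt(6)]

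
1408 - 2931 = -1523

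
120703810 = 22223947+98479863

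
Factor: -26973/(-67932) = 2^(-2) * 3^3 * 17^(-1) = 27/68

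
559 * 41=22919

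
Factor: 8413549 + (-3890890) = 3^1*967^1*1559^1 = 4522659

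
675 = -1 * (-675)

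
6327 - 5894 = 433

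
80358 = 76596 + 3762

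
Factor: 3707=11^1*337^1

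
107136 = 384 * 279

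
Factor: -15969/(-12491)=3^1*5323^1*12491^(-1)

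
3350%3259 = 91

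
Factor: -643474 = -1 * 2^1 * 13^1 * 24749^1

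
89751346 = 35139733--54611613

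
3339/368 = 9+27/368 ≈ 9.07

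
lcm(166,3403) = 6806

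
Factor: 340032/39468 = 2^4*7^1*13^ (-1) = 112/13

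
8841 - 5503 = 3338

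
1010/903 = 1 + 107/903 ≈ 1.12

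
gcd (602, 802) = 2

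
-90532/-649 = 139 + 321/649 ≈ 139.49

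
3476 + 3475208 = 3478684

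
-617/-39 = 15 + 32/39≈15.82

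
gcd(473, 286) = 11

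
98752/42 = 49376/21 ≈ 2351.24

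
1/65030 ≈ 0.0000154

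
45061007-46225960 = -1164953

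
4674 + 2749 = 7423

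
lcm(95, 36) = 3420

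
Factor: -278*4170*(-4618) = 2^3*3^1*5^1*139^2*2309^1 = 5353462680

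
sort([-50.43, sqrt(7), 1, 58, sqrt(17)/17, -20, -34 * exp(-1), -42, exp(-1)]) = [-50.43, -42, -20, -34 * exp(-1), sqrt(17)/17, exp(-1), 1, sqrt(7), 58]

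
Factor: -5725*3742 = -1*2^1*5^2*229^1*1871^1 = -21422950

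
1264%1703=1264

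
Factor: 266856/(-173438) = -1*2^2*3^1*11119^1*86719^(-1) = -133428/86719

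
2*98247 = 196494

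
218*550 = 119900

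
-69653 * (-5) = 348265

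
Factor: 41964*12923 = 2^2*3^1*13^1*269^1*12923^1 = 542300772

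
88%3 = 1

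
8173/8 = 1021 + 5/8 ≈ 1021.63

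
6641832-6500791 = 141041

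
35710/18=1983 + 8/9≈1983.89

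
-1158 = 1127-2285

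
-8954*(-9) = 80586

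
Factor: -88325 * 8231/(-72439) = 5^2 * 107^(-1) * 677^(-1) * 3533^1 * 8231^1 = 727003075/72439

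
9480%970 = 750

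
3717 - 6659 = -2942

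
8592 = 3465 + 5127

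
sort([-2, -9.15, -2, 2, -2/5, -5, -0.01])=[-9.15, -5, -2, -2, -2/5, -0.01, 2]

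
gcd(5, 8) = 1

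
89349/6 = 29783/2 = 14891.50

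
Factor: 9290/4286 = 5^1*929^1*2143^(-1) = 4645/2143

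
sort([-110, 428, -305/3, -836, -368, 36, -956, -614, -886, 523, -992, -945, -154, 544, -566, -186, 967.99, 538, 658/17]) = [-992, -956, -945, -886, -836, -614, -566, -368, -186, -154, -110, -305/3, 36, 658/17, 428, 523, 538, 544, 967.99]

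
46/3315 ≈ 0.0139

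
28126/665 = 42 + 28/95 ≈ 42.29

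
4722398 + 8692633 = 13415031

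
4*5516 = 22064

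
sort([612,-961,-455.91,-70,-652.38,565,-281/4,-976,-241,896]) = [-976,-961,-652.38,-455.91,-241,-281/4,-70,565,612,896]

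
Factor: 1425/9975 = 7^(-1) = 1/7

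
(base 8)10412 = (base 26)6bk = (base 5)114422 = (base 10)4362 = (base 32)48a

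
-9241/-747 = 12 + 277/747 ≈ 12.37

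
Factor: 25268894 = 2^1*7^1*1804921^1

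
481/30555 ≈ 0.0157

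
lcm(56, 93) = 5208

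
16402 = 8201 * 2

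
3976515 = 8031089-4054574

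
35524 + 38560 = 74084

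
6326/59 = 107 + 13/59 ≈ 107.22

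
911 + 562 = 1473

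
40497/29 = 1396+13/29 ≈ 1396.45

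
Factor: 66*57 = 2^1*3^2*11^1*19^1 = 3762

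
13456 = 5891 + 7565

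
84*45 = 3780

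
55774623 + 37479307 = 93253930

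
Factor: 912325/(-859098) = -1*2^(-1)*3^(-1)*5^2*131^(-1)*1093^(-1)*36493^1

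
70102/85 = 824+62/85 ≈ 824.73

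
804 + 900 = 1704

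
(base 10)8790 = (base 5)240130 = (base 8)21126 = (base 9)13046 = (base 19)156c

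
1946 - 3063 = -1117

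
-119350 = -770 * 155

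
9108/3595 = 2 + 1918/3595 ≈ 2.53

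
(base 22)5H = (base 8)177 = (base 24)57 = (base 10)127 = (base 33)3S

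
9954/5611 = 1 + 4343/5611 ≈ 1.77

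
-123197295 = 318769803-441967098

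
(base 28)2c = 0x44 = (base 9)75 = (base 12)58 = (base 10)68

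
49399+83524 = 132923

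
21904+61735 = 83639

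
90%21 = 6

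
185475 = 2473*75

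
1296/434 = 648/217 ≈ 2.99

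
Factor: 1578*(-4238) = -1*2^2*3^1*13^1*163^1*263^1 = -6687564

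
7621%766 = 727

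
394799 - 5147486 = -4752687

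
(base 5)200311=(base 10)6331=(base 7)24313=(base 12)37b7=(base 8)14273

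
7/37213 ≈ 0.000188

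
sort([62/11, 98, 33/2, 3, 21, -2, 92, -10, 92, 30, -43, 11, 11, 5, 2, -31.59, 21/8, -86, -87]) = [-87, -86, -43, -31.59, -10, -2, 2, 21/8, 3, 5, 62/11, 11, 11, 33/2, 21, 30, 92, 92, 98]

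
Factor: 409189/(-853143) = -1*3^(-1)*11^1*109^(-1)*2609^(-1)*37199^1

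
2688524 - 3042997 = -354473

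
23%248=23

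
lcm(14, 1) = 14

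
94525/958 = 98 + 641/958 ≈ 98.67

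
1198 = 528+670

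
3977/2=1988 + 1/2=1988.50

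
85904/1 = 85904 = 85904.00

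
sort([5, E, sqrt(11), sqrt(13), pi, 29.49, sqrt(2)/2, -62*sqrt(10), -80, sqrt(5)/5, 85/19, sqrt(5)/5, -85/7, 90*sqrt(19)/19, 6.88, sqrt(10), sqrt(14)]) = [-62*sqrt(10), -80, -85/7, sqrt(5)/5, sqrt(5)/5, sqrt(2)/2, E, pi, sqrt(10), sqrt(11), sqrt(13), sqrt(14), 85/19, 5, 6.88, 90*sqrt(19)/19, 29.49]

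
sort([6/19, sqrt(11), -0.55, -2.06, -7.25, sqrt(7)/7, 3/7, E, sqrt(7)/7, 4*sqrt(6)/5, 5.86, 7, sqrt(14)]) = [-7.25, -2.06, -0.55, 6/19, sqrt(7)/7, sqrt(7)/7, 3/7, 4*sqrt(6)/5, E, sqrt(11), sqrt(14), 5.86, 7]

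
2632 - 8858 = -6226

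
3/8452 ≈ 0.000355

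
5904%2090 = 1724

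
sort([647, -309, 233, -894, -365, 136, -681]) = [-894, -681, -365, -309, 136, 233, 647]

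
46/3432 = 23/1716 ≈ 0.0134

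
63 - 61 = 2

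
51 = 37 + 14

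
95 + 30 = 125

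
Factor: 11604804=2^2 * 3^1 * 41^1 * 103^1 * 229^1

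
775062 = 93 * 8334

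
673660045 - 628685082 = 44974963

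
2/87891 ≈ 0.0000228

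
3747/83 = 45 + 12/83 ≈ 45.14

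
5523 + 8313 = 13836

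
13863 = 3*4621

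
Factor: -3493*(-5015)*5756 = 2^2*5^1*7^1*17^1*59^1*499^1*1439^1 = 100830125620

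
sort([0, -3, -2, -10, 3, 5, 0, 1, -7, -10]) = [-10, -10, -7, -3, -2, 0, 0, 1, 3, 5]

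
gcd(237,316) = 79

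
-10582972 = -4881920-5701052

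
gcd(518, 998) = 2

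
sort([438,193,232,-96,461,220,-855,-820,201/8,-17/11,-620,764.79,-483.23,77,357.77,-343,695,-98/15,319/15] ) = [-855,-820,-620,-483.23,-343,-96,-98/15,-17/11,319/15,201/8,77,193,220,232,357.77,438,461,695,764.79] 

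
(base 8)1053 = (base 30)if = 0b1000101011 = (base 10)555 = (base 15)270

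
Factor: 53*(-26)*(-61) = 2^1*13^1*53^1*61^1 = 84058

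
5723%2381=961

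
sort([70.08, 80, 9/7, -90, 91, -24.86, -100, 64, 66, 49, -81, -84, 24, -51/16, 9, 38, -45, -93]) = [-100, -93, -90, -84, -81, -45, -24.86, -51/16, 9/7, 9, 24, 38, 49, 64, 66, 70.08, 80, 91]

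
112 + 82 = 194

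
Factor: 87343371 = 3^2*9704819^1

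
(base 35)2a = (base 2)1010000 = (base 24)38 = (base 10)80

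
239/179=1 + 60/179 ≈ 1.34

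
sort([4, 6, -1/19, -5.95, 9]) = [-5.95, -1/19, 4, 6, 9]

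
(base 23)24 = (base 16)32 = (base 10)50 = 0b110010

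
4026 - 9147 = -5121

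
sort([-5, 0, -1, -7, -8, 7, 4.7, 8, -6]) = [-8, -7, -6, -5, -1, 0, 4.7, 7, 8]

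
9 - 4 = 5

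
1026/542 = 1 + 242/271 ≈ 1.89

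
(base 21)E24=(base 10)6220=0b1100001001100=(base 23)BHA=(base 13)2AA6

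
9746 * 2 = 19492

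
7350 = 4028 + 3322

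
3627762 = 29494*123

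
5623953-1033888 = 4590065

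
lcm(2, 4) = 4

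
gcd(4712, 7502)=62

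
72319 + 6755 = 79074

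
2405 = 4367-1962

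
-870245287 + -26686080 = -896931367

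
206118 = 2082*99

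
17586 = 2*8793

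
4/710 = 2/355≈0.00563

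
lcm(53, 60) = 3180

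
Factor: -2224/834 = -1*2^3*3^(-1) = -8/3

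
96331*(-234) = -22541454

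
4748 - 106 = 4642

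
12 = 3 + 9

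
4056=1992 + 2064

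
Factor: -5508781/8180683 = -1 * 7^(-1) * 31^(-1) * 449^1 * 12269^1 * 37699^(-1)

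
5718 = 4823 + 895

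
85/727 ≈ 0.117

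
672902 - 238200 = 434702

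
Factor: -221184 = -1*2^13*3^3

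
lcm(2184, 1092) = 2184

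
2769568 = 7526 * 368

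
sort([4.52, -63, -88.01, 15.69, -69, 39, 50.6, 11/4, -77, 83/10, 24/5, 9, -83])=[-88.01, -83, -77, -69, -63, 11/4, 4.52, 24/5, 83/10, 9, 15.69, 39, 50.6]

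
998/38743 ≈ 0.0258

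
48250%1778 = 244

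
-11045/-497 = 22+111/497 ≈ 22.22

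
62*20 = 1240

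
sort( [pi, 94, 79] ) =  [pi, 79, 94] 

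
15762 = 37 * 426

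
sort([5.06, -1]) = [-1, 5.06]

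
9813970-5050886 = 4763084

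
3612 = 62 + 3550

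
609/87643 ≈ 0.00695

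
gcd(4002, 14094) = 174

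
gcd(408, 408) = 408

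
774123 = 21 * 36863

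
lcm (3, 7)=21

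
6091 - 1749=4342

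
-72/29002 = -36/14501≈-0.00248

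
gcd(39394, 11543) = 1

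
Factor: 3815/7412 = 2^(-2)*5^1*7^1*17^(-1) = 35/68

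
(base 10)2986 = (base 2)101110101010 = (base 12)188a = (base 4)232222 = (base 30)39g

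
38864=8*4858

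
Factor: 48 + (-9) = 3^1*13^1 = 39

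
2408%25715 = 2408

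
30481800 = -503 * (-60600)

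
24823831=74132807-49308976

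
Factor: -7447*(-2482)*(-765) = -1*2^1*3^2*5^1*11^1*17^2*73^1*677^1 = -14139842310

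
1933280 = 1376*1405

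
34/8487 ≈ 0.00401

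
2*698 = 1396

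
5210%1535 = 605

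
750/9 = 250/3 ≈ 83.33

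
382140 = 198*1930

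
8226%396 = 306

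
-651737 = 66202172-66853909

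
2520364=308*8183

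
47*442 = 20774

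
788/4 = 197 = 197.00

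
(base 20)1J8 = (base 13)488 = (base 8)1424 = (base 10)788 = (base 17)2C6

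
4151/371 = 593/53 ≈ 11.19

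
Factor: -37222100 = -1*2^2*5^2*449^1*829^1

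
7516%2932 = 1652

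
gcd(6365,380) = 95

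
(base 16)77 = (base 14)87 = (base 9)142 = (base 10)119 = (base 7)230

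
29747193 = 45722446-15975253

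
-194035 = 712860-906895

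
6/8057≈0.000745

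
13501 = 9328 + 4173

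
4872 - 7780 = -2908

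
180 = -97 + 277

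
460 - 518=-58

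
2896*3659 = 10596464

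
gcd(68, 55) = 1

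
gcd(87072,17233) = 907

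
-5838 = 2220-8058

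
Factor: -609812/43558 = -1*2^1*7^1 = -14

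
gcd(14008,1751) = 1751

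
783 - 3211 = -2428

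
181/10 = 18 + 1/10 = 18.10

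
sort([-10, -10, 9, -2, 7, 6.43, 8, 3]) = [-10, -10, -2, 3, 6.43, 7, 8, 9]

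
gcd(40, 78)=2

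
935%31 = 5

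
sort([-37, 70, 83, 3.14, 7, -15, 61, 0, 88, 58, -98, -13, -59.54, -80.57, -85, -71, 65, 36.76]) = [-98, -85, -80.57, -71, -59.54, -37, -15, -13, 0, 3.14, 7, 36.76, 58, 61, 65, 70, 83, 88]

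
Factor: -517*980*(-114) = 2^3*3^1*5^1*7^2*11^1*19^1*47^1 = 57759240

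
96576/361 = 267 + 189/361 ≈ 267.52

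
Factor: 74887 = 74887^1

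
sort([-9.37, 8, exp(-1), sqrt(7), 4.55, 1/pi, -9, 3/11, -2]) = [-9.37, -9, -2, 3/11, 1/pi, exp(-1), sqrt(7), 4.55, 8]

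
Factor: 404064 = 2^5 * 3^2 * 23^1 * 61^1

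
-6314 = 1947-8261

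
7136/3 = 2378+2/3 ≈ 2378.67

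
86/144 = 43/72 ≈ 0.597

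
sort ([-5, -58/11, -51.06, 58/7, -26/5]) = [-51.06, -58/11, -26/5, -5, 58/7]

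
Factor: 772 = 2^2*193^1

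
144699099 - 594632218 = -449933119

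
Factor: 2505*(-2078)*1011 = -1*2^1*3^2*5^1*167^1*337^1*1039^1 = -5262649290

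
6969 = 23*303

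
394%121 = 31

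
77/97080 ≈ 0.000793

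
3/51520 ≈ 0.0000582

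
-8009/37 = -216 - 17/37≈-216.46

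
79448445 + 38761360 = 118209805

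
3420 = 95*36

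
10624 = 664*16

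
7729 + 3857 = 11586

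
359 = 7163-6804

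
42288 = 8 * 5286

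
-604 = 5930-6534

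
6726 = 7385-659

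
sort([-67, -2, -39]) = [-67, -39, -2]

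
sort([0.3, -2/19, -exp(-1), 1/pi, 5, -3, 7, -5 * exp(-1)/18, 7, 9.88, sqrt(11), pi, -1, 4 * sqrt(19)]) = [-3, -1, -exp(-1), -2/19, -5 * exp(-1)/18, 0.3, 1/pi, pi, sqrt(11), 5, 7, 7, 9.88, 4 * sqrt(19)]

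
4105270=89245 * 46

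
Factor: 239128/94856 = 167^(-1) * 421^1 = 421/167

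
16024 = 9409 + 6615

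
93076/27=3447 + 7/27 ≈ 3447.26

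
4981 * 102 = 508062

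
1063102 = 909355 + 153747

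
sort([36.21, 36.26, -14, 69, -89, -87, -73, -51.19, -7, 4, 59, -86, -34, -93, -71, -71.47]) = [-93, -89, -87, -86, -73, -71.47, -71, -51.19, -34, -14, -7, 4, 36.21, 36.26, 59, 69]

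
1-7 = -6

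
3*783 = 2349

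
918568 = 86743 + 831825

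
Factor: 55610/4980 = 2^ (-1) * 3^ (-1) * 67^1 = 67/6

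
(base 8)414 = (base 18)eg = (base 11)224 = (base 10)268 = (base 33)84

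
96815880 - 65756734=31059146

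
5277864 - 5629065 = -351201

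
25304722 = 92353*274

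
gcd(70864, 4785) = 1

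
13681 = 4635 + 9046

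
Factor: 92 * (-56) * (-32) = 2^10 * 7^1 * 23^1 = 164864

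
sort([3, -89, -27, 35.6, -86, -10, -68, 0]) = [-89, -86, -68, -27, -10, 0, 3, 35.6]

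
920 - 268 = 652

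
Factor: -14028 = -1 * 2^2 * 3^1 * 7^1 * 167^1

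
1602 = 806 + 796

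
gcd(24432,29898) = 6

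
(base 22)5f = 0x7d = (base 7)236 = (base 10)125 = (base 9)148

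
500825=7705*65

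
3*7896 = 23688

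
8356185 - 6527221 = 1828964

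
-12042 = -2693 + -9349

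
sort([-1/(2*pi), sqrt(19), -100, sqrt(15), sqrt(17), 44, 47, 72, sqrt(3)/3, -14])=[-100, -14, -1/(2*pi), sqrt(3)/3, sqrt(15), sqrt(17), sqrt(19), 44, 47, 72]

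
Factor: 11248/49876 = 2^2*19^1*337^(-1) = 76/337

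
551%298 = 253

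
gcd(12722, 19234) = 2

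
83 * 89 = 7387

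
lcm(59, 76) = 4484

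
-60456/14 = -30228/7 ≈ -4318.29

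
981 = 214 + 767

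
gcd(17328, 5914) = 2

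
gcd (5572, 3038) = 14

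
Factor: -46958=-1*2^1*53^1*443^1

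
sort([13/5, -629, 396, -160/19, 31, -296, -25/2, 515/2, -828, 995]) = [-828, -629, -296, -25/2, -160/19, 13/5, 31, 515/2, 396, 995]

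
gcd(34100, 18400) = 100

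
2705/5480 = 541/1096 ≈ 0.494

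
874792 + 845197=1719989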